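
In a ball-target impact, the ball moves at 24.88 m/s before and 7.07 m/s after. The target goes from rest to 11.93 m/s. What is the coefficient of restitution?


e = (v2_after - v1_after) / (v1_before - v2_before)
Numerator = 11.93 - 7.07 = 4.86
Denominator = 24.88 - 0 = 24.88
e = 4.86 / 24.88 = 0.1953

0.1953


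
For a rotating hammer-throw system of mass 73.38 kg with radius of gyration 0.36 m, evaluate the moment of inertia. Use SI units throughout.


I = m * k^2
I = 73.38 * 0.36^2
I = 73.38 * 0.1296 = 9.51 kg*m^2

9.51 kg*m^2


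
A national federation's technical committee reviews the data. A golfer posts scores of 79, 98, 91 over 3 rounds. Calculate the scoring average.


Average = sum / n
Sum = 268
Average = 268 / 3 = 89.3333

89.3333


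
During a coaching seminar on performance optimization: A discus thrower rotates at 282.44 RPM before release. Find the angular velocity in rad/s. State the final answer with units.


omega = RPM * 2 * pi / 60
omega = 282.44 * 2 * 3.14159 / 60
omega = 1774.6229 / 60 = 29.577 rad/s

29.577 rad/s


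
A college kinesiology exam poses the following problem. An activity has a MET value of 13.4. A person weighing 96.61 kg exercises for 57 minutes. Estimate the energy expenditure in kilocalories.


kcal = MET * mass * time_hr
Convert time: 57 min = 0.95 hr
kcal = 13.4 * 96.61 * 0.95
kcal = 1229.8453 kcal

1229.8453 kcal


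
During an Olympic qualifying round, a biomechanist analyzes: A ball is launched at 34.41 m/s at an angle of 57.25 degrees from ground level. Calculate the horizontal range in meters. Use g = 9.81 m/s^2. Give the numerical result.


R = v^2 * sin(2*theta) / g
Convert angle to radians: theta = 57.25 deg = 0.9992 rad
sin(2*theta) = sin(1.9984) = 0.91
R = 34.41^2 * 0.91 / 9.81
R = 1184.0481 * 0.91 / 9.81 = 109.8306 m

109.8306 m


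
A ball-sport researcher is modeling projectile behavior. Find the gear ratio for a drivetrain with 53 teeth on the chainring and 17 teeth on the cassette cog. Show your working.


GR = front_teeth / rear_teeth
GR = 53 / 17
GR = 3.1176

3.1176


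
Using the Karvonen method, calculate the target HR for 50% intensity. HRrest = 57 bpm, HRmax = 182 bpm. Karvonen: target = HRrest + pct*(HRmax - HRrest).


Target = HRrest + pct*(HRmax - HRrest)
Heart rate reserve = HRmax - HRrest = 182 - 57 = 125 bpm
Fraction = 50% = 0.5
Target = 57 + 0.5 * 125
Target = 57 + 62.5 = 119.5 bpm

119.5 bpm


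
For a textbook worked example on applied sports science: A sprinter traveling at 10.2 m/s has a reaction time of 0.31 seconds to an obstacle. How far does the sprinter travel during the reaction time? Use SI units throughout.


d = v * t
d = 10.2 * 0.31
d = 3.162 m

3.162 m


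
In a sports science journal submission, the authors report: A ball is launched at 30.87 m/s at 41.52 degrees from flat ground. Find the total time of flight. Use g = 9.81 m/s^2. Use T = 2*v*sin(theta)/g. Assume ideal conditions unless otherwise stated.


T = 2*v*sin(theta)/g
sin(theta) = sin(41.52 deg) = 0.6629
T = 2*30.87*0.6629 / 9.81
T = 40.9263 / 9.81 = 4.1719 s

4.1719 s


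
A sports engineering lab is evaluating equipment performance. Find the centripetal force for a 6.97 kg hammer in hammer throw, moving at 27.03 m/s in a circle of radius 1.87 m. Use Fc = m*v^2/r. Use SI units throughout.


Fc = m * v^2 / r
v^2 = 27.03^2 = 730.6209
Fc = 6.97 * 730.6209 / 1.87
Fc = 5092.4277 / 1.87 = 2723.2234 N

2723.2234 N


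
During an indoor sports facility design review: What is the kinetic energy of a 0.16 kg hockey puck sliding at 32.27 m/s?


KE = 0.5 * m * v^2
KE = 0.5 * 0.16 * 32.27^2
KE = 0.5 * 0.16 * 1041.3529 = 83.3082 J

83.3082 J


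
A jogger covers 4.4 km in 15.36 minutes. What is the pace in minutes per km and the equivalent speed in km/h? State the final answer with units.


Pace = time / distance = 15.36 min / 4.4 km = 3.4909 min/km
Speed = distance / time_in_hours = 4.4 / 0.256 hr
Speed = 17.1875 km/h

3.4909 min/km, 17.1875 km/h


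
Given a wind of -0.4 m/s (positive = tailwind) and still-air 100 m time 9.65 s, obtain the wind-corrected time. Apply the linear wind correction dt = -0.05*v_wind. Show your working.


dt = -0.05 * v_wind = -0.05 * -0.4 = 0.02 s
t_corrected = t_still + dt = 9.65 + (0.02)
t_corrected = 9.67 s

9.67 s


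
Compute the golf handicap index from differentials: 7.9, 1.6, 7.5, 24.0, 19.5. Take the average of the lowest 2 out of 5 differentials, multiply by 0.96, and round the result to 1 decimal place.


All differentials: 7.9, 1.6, 7.5, 24.0, 19.5
Sorted: 1.6, 7.5, 7.9, 19.5, 24.0
Best 2: 1.6, 7.5
Average of best = 9.1 / 2 = 4.55
Raw index = 4.55 * 0.96 = 4.368
Handicap index = round(4.368, 1) = 4.4

4.4


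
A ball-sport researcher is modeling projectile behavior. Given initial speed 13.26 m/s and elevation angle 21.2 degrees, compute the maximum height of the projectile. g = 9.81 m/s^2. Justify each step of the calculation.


H = (v*sin(theta))^2 / (2*g)
vy = v*sin(theta) = 13.26 * sin(21.2 deg) = 4.7951 m/s
H = vy^2 / (2*g) = 22.9934 / (2*9.81)
H = 22.9934 / 19.62 = 1.1719 m

1.1719 m


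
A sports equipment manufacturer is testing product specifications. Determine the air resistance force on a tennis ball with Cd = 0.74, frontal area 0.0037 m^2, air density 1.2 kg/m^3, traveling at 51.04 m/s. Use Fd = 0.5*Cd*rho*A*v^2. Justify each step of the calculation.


Fd = 0.5 * Cd * rho * A * v^2
Fd = 0.5 * 0.74 * 1.2 * 0.0037 * 51.04^2
v^2 = 2605.0816
Fd = 0.5 * 0.74 * 1.2 * 0.0037 * 2605.0816 = 4.2796 N

4.2796 N


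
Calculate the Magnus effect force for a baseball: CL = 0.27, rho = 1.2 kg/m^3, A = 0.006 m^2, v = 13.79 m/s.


FM = 0.5 * CL * rho * A * v^2
FM = 0.5 * 0.27 * 1.2 * 0.006 * 13.79^2
v^2 = 190.1641
FM = 0.5 * 0.27 * 1.2 * 0.006 * 190.1641 = 0.1848 N

0.1848 N


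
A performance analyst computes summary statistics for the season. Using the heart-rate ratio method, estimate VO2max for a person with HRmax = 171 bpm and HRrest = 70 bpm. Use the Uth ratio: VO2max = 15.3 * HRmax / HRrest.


VO2max = 15.3 * HRmax / HRrest
VO2max = 15.3 * 171 / 70
VO2max = 2616.3 / 70 = 37.3757 mL/kg/min

37.3757 mL/kg/min


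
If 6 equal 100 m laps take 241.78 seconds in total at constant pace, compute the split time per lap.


Split time = total_time / n_laps = 241.78 / 6
Split time = 40.2967 s per lap

40.2967 s


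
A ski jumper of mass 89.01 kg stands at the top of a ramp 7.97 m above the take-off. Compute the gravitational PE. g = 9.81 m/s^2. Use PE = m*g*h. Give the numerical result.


PE = m * g * h
PE = 89.01 * 9.81 * 7.97
PE = 873.1881 * 7.97 = 6959.3092 J

6959.3092 J


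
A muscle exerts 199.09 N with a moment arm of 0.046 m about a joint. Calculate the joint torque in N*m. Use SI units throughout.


tau = F * d
tau = 199.09 * 0.046
tau = 9.1581 N*m

9.1581 N*m


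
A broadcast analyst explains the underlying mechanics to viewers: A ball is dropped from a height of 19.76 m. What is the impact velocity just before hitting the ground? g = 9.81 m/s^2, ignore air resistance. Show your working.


v = sqrt(2 * g * h)
v = sqrt(2 * 9.81 * 19.76)
v = sqrt(387.6912) = 19.6899 m/s

19.6899 m/s


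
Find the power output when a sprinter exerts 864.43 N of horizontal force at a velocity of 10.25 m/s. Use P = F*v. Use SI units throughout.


P = F * v
P = 864.43 * 10.25
P = 8860.4075 W

8860.4075 W


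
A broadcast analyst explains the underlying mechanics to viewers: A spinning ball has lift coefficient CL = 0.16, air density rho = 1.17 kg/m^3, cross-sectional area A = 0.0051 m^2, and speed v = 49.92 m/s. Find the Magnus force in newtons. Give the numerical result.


FM = 0.5 * CL * rho * A * v^2
FM = 0.5 * 0.16 * 1.17 * 0.0051 * 49.92^2
v^2 = 2492.0064
FM = 0.5 * 0.16 * 1.17 * 0.0051 * 2492.0064 = 1.1896 N

1.1896 N


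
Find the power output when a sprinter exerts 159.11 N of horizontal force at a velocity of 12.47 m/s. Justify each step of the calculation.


P = F * v
P = 159.11 * 12.47
P = 1984.1017 W

1984.1017 W


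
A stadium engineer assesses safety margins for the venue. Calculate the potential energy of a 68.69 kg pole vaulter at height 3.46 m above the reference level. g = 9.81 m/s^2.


PE = m * g * h
PE = 68.69 * 9.81 * 3.46
PE = 673.8489 * 3.46 = 2331.5172 J

2331.5172 J


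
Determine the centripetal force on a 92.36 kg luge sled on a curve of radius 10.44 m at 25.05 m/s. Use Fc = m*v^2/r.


Fc = m * v^2 / r
v^2 = 25.05^2 = 627.5025
Fc = 92.36 * 627.5025 / 10.44
Fc = 57956.1309 / 10.44 = 5551.3535 N

5551.3535 N


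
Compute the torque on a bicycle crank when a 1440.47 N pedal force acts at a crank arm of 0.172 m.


tau = F * d
tau = 1440.47 * 0.172
tau = 247.7608 N*m

247.7608 N*m


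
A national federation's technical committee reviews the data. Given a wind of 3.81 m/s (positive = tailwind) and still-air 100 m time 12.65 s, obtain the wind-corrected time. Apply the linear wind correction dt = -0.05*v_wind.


dt = -0.05 * v_wind = -0.05 * 3.81 = -0.1905 s
t_corrected = t_still + dt = 12.65 + (-0.1905)
t_corrected = 12.4595 s

12.4595 s


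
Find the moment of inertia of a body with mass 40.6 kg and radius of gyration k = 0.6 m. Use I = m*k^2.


I = m * k^2
I = 40.6 * 0.6^2
I = 40.6 * 0.36 = 14.616 kg*m^2

14.616 kg*m^2


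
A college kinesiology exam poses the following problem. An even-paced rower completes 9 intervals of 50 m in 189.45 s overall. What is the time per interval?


Split time = total_time / n_laps = 189.45 / 9
Split time = 21.05 s per lap

21.05 s


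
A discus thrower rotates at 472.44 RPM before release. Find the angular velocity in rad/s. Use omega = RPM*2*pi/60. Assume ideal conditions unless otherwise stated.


omega = RPM * 2 * pi / 60
omega = 472.44 * 2 * 3.14159 / 60
omega = 2968.4281 / 60 = 49.4738 rad/s

49.4738 rad/s


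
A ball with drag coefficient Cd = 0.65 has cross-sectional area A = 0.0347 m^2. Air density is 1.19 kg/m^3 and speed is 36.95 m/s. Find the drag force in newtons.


Fd = 0.5 * Cd * rho * A * v^2
Fd = 0.5 * 0.65 * 1.19 * 0.0347 * 36.95^2
v^2 = 1365.3025
Fd = 0.5 * 0.65 * 1.19 * 0.0347 * 1365.3025 = 18.3227 N

18.3227 N


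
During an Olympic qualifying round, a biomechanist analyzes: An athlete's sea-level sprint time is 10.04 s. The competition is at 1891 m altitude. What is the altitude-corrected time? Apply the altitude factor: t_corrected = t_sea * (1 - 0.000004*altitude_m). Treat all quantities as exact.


Correction factor = 1 - 0.000004 * 1891 = 0.992436
t_corrected = t_sea * factor = 10.04 * 0.992436
t_corrected = 9.9641 s

9.9641 s


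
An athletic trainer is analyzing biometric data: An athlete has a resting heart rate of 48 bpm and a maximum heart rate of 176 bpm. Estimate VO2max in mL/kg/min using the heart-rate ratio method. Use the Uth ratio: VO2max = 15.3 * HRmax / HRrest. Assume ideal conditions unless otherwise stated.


VO2max = 15.3 * HRmax / HRrest
VO2max = 15.3 * 176 / 48
VO2max = 2692.8 / 48 = 56.1 mL/kg/min

56.1 mL/kg/min


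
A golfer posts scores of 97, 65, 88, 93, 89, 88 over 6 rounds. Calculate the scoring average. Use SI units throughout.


Average = sum / n
Sum = 520
Average = 520 / 6 = 86.6667

86.6667


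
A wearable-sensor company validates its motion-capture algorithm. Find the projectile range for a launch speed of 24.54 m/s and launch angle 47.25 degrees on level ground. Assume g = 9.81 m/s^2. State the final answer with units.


R = v^2 * sin(2*theta) / g
Convert angle to radians: theta = 47.25 deg = 0.8247 rad
sin(2*theta) = sin(1.6493) = 0.9969
R = 24.54^2 * 0.9969 / 9.81
R = 602.2116 * 0.9969 / 9.81 = 61.1983 m

61.1983 m


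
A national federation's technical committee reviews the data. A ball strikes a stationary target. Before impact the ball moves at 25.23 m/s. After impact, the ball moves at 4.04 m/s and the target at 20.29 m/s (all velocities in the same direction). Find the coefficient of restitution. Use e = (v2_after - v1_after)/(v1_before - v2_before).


e = (v2_after - v1_after) / (v1_before - v2_before)
Numerator = 20.29 - 4.04 = 16.25
Denominator = 25.23 - 0 = 25.23
e = 16.25 / 25.23 = 0.6441

0.6441


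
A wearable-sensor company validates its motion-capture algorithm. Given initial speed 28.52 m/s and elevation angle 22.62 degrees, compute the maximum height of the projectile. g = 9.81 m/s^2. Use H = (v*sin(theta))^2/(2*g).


H = (v*sin(theta))^2 / (2*g)
vy = v*sin(theta) = 28.52 * sin(22.62 deg) = 10.9693 m/s
H = vy^2 / (2*g) = 120.3254 / (2*9.81)
H = 120.3254 / 19.62 = 6.1328 m

6.1328 m


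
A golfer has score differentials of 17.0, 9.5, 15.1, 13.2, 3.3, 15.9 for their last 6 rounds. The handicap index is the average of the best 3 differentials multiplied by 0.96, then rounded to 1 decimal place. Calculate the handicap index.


All differentials: 17.0, 9.5, 15.1, 13.2, 3.3, 15.9
Sorted: 3.3, 9.5, 13.2, 15.1, 15.9, 17.0
Best 3: 3.3, 9.5, 13.2
Average of best = 26 / 3 = 8.6667
Raw index = 8.6667 * 0.96 = 8.32
Handicap index = round(8.32, 1) = 8.3

8.3


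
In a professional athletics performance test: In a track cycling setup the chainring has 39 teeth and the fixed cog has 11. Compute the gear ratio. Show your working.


GR = front_teeth / rear_teeth
GR = 39 / 11
GR = 3.5455

3.5455


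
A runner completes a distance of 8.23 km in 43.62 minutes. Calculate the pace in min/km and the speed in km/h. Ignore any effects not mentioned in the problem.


Pace = time / distance = 43.62 min / 8.23 km = 5.3001 min/km
Speed = distance / time_in_hours = 8.23 / 0.727 hr
Speed = 11.3205 km/h

5.3001 min/km, 11.3205 km/h


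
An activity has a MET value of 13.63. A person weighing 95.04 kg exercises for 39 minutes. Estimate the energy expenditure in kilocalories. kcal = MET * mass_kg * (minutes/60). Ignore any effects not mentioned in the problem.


kcal = MET * mass * time_hr
Convert time: 39 min = 0.65 hr
kcal = 13.63 * 95.04 * 0.65
kcal = 842.0069 kcal

842.0069 kcal


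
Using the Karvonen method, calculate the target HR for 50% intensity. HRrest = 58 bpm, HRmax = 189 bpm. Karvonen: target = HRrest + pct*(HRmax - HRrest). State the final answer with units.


Target = HRrest + pct*(HRmax - HRrest)
Heart rate reserve = HRmax - HRrest = 189 - 58 = 131 bpm
Fraction = 50% = 0.5
Target = 58 + 0.5 * 131
Target = 58 + 65.5 = 123.5 bpm

123.5 bpm


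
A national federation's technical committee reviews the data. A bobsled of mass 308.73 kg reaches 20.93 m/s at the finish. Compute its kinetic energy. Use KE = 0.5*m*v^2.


KE = 0.5 * m * v^2
KE = 0.5 * 308.73 * 20.93^2
KE = 0.5 * 308.73 * 438.0649 = 67621.8883 J

67621.8883 J


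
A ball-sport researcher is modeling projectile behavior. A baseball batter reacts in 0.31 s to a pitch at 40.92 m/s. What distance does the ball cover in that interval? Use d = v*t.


d = v * t
d = 40.92 * 0.31
d = 12.6852 m

12.6852 m


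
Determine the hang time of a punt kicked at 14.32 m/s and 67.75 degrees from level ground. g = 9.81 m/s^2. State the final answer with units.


T = 2*v*sin(theta)/g
sin(theta) = sin(67.75 deg) = 0.9255
T = 2*14.32*0.9255 / 9.81
T = 26.5075 / 9.81 = 2.7021 s

2.7021 s


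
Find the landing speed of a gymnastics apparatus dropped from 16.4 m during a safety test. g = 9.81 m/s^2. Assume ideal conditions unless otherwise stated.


v = sqrt(2 * g * h)
v = sqrt(2 * 9.81 * 16.4)
v = sqrt(321.768) = 17.9379 m/s

17.9379 m/s


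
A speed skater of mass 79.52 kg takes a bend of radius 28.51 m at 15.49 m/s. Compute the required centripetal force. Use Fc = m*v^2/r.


Fc = m * v^2 / r
v^2 = 15.49^2 = 239.9401
Fc = 79.52 * 239.9401 / 28.51
Fc = 19080.0368 / 28.51 = 669.2402 N

669.2402 N


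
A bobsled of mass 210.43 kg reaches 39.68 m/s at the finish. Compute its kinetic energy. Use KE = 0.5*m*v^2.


KE = 0.5 * m * v^2
KE = 0.5 * 210.43 * 39.68^2
KE = 0.5 * 210.43 * 1574.5024 = 165661.27 J

165661.27 J


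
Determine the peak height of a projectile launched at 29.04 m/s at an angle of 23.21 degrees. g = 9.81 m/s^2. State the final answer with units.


H = (v*sin(theta))^2 / (2*g)
vy = v*sin(theta) = 29.04 * sin(23.21 deg) = 11.4447 m/s
H = vy^2 / (2*g) = 130.9819 / (2*9.81)
H = 130.9819 / 19.62 = 6.6759 m

6.6759 m


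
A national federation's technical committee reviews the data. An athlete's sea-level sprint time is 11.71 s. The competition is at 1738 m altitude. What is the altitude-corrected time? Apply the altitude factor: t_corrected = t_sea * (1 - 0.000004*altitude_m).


Correction factor = 1 - 0.000004 * 1738 = 0.993048
t_corrected = t_sea * factor = 11.71 * 0.993048
t_corrected = 11.6286 s

11.6286 s


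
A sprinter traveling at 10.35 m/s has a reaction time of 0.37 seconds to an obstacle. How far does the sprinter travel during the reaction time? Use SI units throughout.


d = v * t
d = 10.35 * 0.37
d = 3.8295 m

3.8295 m


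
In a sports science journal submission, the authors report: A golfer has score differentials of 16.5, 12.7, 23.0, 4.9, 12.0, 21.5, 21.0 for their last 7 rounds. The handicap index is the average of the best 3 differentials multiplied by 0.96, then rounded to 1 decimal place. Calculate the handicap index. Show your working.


All differentials: 16.5, 12.7, 23.0, 4.9, 12.0, 21.5, 21.0
Sorted: 4.9, 12.0, 12.7, 16.5, 21.0, 21.5, 23.0
Best 3: 4.9, 12.0, 12.7
Average of best = 29.6 / 3 = 9.8667
Raw index = 9.8667 * 0.96 = 9.472
Handicap index = round(9.472, 1) = 9.5

9.5


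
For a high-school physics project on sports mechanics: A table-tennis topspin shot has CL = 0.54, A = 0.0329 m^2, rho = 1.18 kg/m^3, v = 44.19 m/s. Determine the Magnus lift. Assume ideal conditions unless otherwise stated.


FM = 0.5 * CL * rho * A * v^2
FM = 0.5 * 0.54 * 1.18 * 0.0329 * 44.19^2
v^2 = 1952.7561
FM = 0.5 * 0.54 * 1.18 * 0.0329 * 1952.7561 = 20.4687 N

20.4687 N


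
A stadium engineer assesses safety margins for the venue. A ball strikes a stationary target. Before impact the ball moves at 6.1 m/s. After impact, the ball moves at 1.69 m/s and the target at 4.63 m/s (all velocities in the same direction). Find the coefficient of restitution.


e = (v2_after - v1_after) / (v1_before - v2_before)
Numerator = 4.63 - 1.69 = 2.94
Denominator = 6.1 - 0 = 6.1
e = 2.94 / 6.1 = 0.482

0.482


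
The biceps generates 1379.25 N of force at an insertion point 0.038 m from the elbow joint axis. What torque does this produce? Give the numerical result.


tau = F * d
tau = 1379.25 * 0.038
tau = 52.4115 N*m

52.4115 N*m


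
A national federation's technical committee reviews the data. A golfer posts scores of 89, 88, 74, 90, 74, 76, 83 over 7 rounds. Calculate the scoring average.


Average = sum / n
Sum = 574
Average = 574 / 7 = 82

82


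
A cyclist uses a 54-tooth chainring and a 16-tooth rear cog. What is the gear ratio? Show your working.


GR = front_teeth / rear_teeth
GR = 54 / 16
GR = 3.375

3.375


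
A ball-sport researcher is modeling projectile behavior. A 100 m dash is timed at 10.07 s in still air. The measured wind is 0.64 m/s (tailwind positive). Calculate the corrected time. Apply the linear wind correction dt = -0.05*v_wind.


dt = -0.05 * v_wind = -0.05 * 0.64 = -0.032 s
t_corrected = t_still + dt = 10.07 + (-0.032)
t_corrected = 10.038 s

10.038 s


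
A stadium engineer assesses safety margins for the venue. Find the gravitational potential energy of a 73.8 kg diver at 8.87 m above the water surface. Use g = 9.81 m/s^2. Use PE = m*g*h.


PE = m * g * h
PE = 73.8 * 9.81 * 8.87
PE = 723.978 * 8.87 = 6421.6849 J

6421.6849 J


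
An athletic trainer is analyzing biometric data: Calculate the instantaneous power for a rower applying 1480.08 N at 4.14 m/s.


P = F * v
P = 1480.08 * 4.14
P = 6127.5312 W

6127.5312 W


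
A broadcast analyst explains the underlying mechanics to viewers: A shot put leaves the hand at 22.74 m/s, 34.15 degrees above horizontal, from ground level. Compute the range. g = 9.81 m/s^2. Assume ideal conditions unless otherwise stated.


R = v^2 * sin(2*theta) / g
Convert angle to radians: theta = 34.15 deg = 0.596 rad
sin(2*theta) = sin(1.1921) = 0.9291
R = 22.74^2 * 0.9291 / 9.81
R = 517.1076 * 0.9291 / 9.81 = 48.9767 m

48.9767 m


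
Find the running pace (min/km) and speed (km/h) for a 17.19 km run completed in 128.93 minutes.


Pace = time / distance = 128.93 min / 17.19 km = 7.5003 min/km
Speed = distance / time_in_hours = 17.19 / 2.1488 hr
Speed = 7.9997 km/h

7.5003 min/km, 7.9997 km/h


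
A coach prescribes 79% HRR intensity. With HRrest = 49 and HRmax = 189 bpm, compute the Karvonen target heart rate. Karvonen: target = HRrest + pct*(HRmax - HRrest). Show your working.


Target = HRrest + pct*(HRmax - HRrest)
Heart rate reserve = HRmax - HRrest = 189 - 49 = 140 bpm
Fraction = 79% = 0.79
Target = 49 + 0.79 * 140
Target = 49 + 110.6 = 159.6 bpm

159.6 bpm


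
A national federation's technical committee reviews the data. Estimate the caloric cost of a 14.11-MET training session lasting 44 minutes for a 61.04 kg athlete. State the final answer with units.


kcal = MET * mass * time_hr
Convert time: 44 min = 0.7333 hr
kcal = 14.11 * 61.04 * 0.7333
kcal = 631.6012 kcal

631.6012 kcal


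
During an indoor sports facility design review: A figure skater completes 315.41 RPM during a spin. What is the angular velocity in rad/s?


omega = RPM * 2 * pi / 60
omega = 315.41 * 2 * 3.14159 / 60
omega = 1981.7795 / 60 = 33.0297 rad/s

33.0297 rad/s


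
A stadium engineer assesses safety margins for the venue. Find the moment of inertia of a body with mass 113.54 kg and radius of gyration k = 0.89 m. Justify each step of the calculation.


I = m * k^2
I = 113.54 * 0.89^2
I = 113.54 * 0.7921 = 89.935 kg*m^2

89.935 kg*m^2


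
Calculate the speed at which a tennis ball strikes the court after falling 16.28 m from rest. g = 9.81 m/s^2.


v = sqrt(2 * g * h)
v = sqrt(2 * 9.81 * 16.28)
v = sqrt(319.4136) = 17.8721 m/s

17.8721 m/s


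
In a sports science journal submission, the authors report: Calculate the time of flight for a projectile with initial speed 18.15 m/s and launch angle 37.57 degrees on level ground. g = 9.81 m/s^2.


T = 2*v*sin(theta)/g
sin(theta) = sin(37.57 deg) = 0.6097
T = 2*18.15*0.6097 / 9.81
T = 22.1332 / 9.81 = 2.2562 s

2.2562 s


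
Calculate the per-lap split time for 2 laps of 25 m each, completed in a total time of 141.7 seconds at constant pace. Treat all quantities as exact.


Split time = total_time / n_laps = 141.7 / 2
Split time = 70.85 s per lap

70.85 s


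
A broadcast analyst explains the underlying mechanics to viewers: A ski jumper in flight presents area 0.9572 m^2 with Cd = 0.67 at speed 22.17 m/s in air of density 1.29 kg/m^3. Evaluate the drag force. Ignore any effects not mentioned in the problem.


Fd = 0.5 * Cd * rho * A * v^2
Fd = 0.5 * 0.67 * 1.29 * 0.9572 * 22.17^2
v^2 = 491.5089
Fd = 0.5 * 0.67 * 1.29 * 0.9572 * 491.5089 = 203.3146 N

203.3146 N


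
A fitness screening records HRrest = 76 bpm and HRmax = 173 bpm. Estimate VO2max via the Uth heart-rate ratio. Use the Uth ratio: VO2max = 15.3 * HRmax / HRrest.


VO2max = 15.3 * HRmax / HRrest
VO2max = 15.3 * 173 / 76
VO2max = 2646.9 / 76 = 34.8276 mL/kg/min

34.8276 mL/kg/min


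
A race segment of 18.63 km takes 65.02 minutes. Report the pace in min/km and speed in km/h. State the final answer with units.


Pace = time / distance = 65.02 min / 18.63 km = 3.4901 min/km
Speed = distance / time_in_hours = 18.63 / 1.0837 hr
Speed = 17.1916 km/h

3.4901 min/km, 17.1916 km/h


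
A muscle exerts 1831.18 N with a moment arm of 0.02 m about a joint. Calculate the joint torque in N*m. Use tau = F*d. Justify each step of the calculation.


tau = F * d
tau = 1831.18 * 0.02
tau = 36.6236 N*m

36.6236 N*m


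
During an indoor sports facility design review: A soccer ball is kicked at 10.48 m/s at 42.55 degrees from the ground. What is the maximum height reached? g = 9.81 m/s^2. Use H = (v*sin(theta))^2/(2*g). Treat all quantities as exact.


H = (v*sin(theta))^2 / (2*g)
vy = v*sin(theta) = 10.48 * sin(42.55 deg) = 7.0869 m/s
H = vy^2 / (2*g) = 50.2245 / (2*9.81)
H = 50.2245 / 19.62 = 2.5599 m

2.5599 m


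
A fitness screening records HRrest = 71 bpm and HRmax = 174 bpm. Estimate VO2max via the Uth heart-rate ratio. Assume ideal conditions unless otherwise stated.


VO2max = 15.3 * HRmax / HRrest
VO2max = 15.3 * 174 / 71
VO2max = 2662.2 / 71 = 37.4958 mL/kg/min

37.4958 mL/kg/min


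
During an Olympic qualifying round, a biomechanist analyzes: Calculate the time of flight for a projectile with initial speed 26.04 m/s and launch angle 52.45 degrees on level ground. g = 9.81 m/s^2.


T = 2*v*sin(theta)/g
sin(theta) = sin(52.45 deg) = 0.7928
T = 2*26.04*0.7928 / 9.81
T = 41.2902 / 9.81 = 4.209 s

4.209 s


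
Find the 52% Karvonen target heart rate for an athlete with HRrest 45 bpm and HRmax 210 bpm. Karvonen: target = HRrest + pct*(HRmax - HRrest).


Target = HRrest + pct*(HRmax - HRrest)
Heart rate reserve = HRmax - HRrest = 210 - 45 = 165 bpm
Fraction = 52% = 0.52
Target = 45 + 0.52 * 165
Target = 45 + 85.8 = 130.8 bpm

130.8 bpm


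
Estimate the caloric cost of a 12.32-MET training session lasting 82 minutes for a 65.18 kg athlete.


kcal = MET * mass * time_hr
Convert time: 82 min = 1.3667 hr
kcal = 12.32 * 65.18 * 1.3667
kcal = 1097.4574 kcal

1097.4574 kcal


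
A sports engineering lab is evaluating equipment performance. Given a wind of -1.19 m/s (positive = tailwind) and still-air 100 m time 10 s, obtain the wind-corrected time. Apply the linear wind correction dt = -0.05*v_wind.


dt = -0.05 * v_wind = -0.05 * -1.19 = 0.0595 s
t_corrected = t_still + dt = 10 + (0.0595)
t_corrected = 10.0595 s

10.0595 s


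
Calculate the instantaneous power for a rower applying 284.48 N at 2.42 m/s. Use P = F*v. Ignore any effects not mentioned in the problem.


P = F * v
P = 284.48 * 2.42
P = 688.4416 W

688.4416 W


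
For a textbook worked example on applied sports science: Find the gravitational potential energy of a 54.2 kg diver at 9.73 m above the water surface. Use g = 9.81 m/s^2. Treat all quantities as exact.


PE = m * g * h
PE = 54.2 * 9.81 * 9.73
PE = 531.702 * 9.73 = 5173.4605 J

5173.4605 J


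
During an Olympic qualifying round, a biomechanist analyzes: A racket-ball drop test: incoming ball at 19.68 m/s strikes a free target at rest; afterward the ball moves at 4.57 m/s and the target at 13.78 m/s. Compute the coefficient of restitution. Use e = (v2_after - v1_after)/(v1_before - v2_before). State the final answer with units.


e = (v2_after - v1_after) / (v1_before - v2_before)
Numerator = 13.78 - 4.57 = 9.21
Denominator = 19.68 - 0 = 19.68
e = 9.21 / 19.68 = 0.468

0.468


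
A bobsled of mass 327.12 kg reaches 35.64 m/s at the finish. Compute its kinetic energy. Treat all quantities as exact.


KE = 0.5 * m * v^2
KE = 0.5 * 327.12 * 35.64^2
KE = 0.5 * 327.12 * 1270.2096 = 207755.4822 J

207755.4822 J


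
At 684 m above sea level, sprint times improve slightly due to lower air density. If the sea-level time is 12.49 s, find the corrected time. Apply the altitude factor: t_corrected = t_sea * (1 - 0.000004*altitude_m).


Correction factor = 1 - 0.000004 * 684 = 0.997264
t_corrected = t_sea * factor = 12.49 * 0.997264
t_corrected = 12.4558 s

12.4558 s


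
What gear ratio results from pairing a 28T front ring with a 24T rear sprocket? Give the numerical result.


GR = front_teeth / rear_teeth
GR = 28 / 24
GR = 1.1667

1.1667


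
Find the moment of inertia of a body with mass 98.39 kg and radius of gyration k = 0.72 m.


I = m * k^2
I = 98.39 * 0.72^2
I = 98.39 * 0.5184 = 51.0054 kg*m^2

51.0054 kg*m^2


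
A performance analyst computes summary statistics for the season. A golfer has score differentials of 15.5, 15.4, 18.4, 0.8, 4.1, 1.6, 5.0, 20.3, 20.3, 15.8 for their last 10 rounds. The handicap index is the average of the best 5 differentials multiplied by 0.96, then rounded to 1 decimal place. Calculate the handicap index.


All differentials: 15.5, 15.4, 18.4, 0.8, 4.1, 1.6, 5.0, 20.3, 20.3, 15.8
Sorted: 0.8, 1.6, 4.1, 5.0, 15.4, 15.5, 15.8, 18.4, 20.3, 20.3
Best 5: 0.8, 1.6, 4.1, 5.0, 15.4
Average of best = 26.9 / 5 = 5.38
Raw index = 5.38 * 0.96 = 5.1648
Handicap index = round(5.1648, 1) = 5.2

5.2


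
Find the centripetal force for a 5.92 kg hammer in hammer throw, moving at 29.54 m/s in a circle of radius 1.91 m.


Fc = m * v^2 / r
v^2 = 29.54^2 = 872.6116
Fc = 5.92 * 872.6116 / 1.91
Fc = 5165.8607 / 1.91 = 2704.6391 N

2704.6391 N


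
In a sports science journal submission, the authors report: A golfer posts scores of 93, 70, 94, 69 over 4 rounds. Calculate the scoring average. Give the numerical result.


Average = sum / n
Sum = 326
Average = 326 / 4 = 81.5

81.5


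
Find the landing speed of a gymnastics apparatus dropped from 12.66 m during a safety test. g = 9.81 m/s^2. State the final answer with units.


v = sqrt(2 * g * h)
v = sqrt(2 * 9.81 * 12.66)
v = sqrt(248.3892) = 15.7604 m/s

15.7604 m/s


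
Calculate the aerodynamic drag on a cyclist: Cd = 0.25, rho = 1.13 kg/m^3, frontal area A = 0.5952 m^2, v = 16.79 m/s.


Fd = 0.5 * Cd * rho * A * v^2
Fd = 0.5 * 0.25 * 1.13 * 0.5952 * 16.79^2
v^2 = 281.9041
Fd = 0.5 * 0.25 * 1.13 * 0.5952 * 281.9041 = 23.7002 N

23.7002 N


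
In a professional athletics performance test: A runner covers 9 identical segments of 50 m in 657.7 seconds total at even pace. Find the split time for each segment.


Split time = total_time / n_laps = 657.7 / 9
Split time = 73.0778 s per lap

73.0778 s


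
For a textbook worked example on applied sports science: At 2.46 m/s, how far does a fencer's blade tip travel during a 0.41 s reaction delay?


d = v * t
d = 2.46 * 0.41
d = 1.0086 m

1.0086 m


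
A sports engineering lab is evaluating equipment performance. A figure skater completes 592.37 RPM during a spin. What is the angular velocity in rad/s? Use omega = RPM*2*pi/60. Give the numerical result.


omega = RPM * 2 * pi / 60
omega = 592.37 * 2 * 3.14159 / 60
omega = 3721.9705 / 60 = 62.0328 rad/s

62.0328 rad/s


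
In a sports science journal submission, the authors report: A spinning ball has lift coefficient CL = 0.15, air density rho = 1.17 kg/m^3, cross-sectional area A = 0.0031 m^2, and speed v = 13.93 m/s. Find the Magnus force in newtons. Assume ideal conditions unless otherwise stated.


FM = 0.5 * CL * rho * A * v^2
FM = 0.5 * 0.15 * 1.17 * 0.0031 * 13.93^2
v^2 = 194.0449
FM = 0.5 * 0.15 * 1.17 * 0.0031 * 194.0449 = 0.0528 N

0.0528 N


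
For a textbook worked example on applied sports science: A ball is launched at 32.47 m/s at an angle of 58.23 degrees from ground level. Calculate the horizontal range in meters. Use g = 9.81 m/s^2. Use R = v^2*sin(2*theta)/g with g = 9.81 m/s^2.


R = v^2 * sin(2*theta) / g
Convert angle to radians: theta = 58.23 deg = 1.0163 rad
sin(2*theta) = sin(2.0326) = 0.8952
R = 32.47^2 * 0.8952 / 9.81
R = 1054.3009 * 0.8952 / 9.81 = 96.2139 m

96.2139 m


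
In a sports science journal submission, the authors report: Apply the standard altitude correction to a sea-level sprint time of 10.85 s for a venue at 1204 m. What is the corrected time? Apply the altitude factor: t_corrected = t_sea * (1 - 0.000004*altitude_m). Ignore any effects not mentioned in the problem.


Correction factor = 1 - 0.000004 * 1204 = 0.995184
t_corrected = t_sea * factor = 10.85 * 0.995184
t_corrected = 10.7977 s

10.7977 s


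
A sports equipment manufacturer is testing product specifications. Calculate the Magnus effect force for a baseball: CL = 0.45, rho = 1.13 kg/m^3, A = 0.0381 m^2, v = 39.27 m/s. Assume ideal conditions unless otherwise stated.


FM = 0.5 * CL * rho * A * v^2
FM = 0.5 * 0.45 * 1.13 * 0.0381 * 39.27^2
v^2 = 1542.1329
FM = 0.5 * 0.45 * 1.13 * 0.0381 * 1542.1329 = 14.9385 N

14.9385 N


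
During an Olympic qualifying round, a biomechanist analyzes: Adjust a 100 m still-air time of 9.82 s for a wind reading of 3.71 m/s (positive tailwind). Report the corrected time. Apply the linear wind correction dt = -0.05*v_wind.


dt = -0.05 * v_wind = -0.05 * 3.71 = -0.1855 s
t_corrected = t_still + dt = 9.82 + (-0.1855)
t_corrected = 9.6345 s

9.6345 s


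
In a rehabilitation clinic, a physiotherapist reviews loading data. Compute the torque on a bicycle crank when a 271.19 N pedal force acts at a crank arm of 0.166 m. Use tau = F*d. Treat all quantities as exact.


tau = F * d
tau = 271.19 * 0.166
tau = 45.0175 N*m

45.0175 N*m


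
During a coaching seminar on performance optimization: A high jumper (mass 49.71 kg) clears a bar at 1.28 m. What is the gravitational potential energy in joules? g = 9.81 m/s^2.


PE = m * g * h
PE = 49.71 * 9.81 * 1.28
PE = 487.6551 * 1.28 = 624.1985 J

624.1985 J


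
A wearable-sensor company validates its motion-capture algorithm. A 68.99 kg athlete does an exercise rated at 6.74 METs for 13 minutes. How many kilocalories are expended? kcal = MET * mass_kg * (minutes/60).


kcal = MET * mass * time_hr
Convert time: 13 min = 0.2167 hr
kcal = 6.74 * 68.99 * 0.2167
kcal = 100.7484 kcal

100.7484 kcal


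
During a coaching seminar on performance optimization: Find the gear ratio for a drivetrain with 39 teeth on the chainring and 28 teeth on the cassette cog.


GR = front_teeth / rear_teeth
GR = 39 / 28
GR = 1.3929

1.3929


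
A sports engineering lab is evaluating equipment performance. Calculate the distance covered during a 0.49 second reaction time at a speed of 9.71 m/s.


d = v * t
d = 9.71 * 0.49
d = 4.7579 m

4.7579 m


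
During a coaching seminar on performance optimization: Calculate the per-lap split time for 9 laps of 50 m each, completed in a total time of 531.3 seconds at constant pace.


Split time = total_time / n_laps = 531.3 / 9
Split time = 59.0333 s per lap

59.0333 s


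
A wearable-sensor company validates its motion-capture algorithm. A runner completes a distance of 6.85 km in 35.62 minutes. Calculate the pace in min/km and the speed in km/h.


Pace = time / distance = 35.62 min / 6.85 km = 5.2 min/km
Speed = distance / time_in_hours = 6.85 / 0.5937 hr
Speed = 11.5385 km/h

5.2 min/km, 11.5385 km/h


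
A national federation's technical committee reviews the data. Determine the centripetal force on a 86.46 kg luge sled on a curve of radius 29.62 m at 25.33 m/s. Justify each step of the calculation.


Fc = m * v^2 / r
v^2 = 25.33^2 = 641.6089
Fc = 86.46 * 641.6089 / 29.62
Fc = 55473.5055 / 29.62 = 1872.8395 N

1872.8395 N


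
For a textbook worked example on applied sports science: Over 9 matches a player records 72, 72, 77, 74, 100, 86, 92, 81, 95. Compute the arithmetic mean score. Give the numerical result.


Average = sum / n
Sum = 749
Average = 749 / 9 = 83.2222

83.2222


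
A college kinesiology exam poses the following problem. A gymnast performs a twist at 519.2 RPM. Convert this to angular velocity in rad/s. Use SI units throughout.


omega = RPM * 2 * pi / 60
omega = 519.2 * 2 * 3.14159 / 60
omega = 3262.2298 / 60 = 54.3705 rad/s

54.3705 rad/s


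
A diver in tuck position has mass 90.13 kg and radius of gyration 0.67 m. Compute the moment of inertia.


I = m * k^2
I = 90.13 * 0.67^2
I = 90.13 * 0.4489 = 40.4594 kg*m^2

40.4594 kg*m^2


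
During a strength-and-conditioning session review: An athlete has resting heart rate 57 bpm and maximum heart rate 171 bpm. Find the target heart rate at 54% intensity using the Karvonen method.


Target = HRrest + pct*(HRmax - HRrest)
Heart rate reserve = HRmax - HRrest = 171 - 57 = 114 bpm
Fraction = 54% = 0.54
Target = 57 + 0.54 * 114
Target = 57 + 61.56 = 118.56 bpm

118.56 bpm


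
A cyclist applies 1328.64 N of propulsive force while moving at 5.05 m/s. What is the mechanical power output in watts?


P = F * v
P = 1328.64 * 5.05
P = 6709.632 W

6709.632 W


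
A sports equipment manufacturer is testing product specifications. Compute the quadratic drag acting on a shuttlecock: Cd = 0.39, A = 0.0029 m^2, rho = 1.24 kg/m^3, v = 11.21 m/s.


Fd = 0.5 * Cd * rho * A * v^2
Fd = 0.5 * 0.39 * 1.24 * 0.0029 * 11.21^2
v^2 = 125.6641
Fd = 0.5 * 0.39 * 1.24 * 0.0029 * 125.6641 = 0.0881 N

0.0881 N


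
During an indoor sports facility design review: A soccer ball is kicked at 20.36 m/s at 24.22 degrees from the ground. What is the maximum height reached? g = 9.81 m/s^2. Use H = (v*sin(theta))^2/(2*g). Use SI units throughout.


H = (v*sin(theta))^2 / (2*g)
vy = v*sin(theta) = 20.36 * sin(24.22 deg) = 8.3525 m/s
H = vy^2 / (2*g) = 69.7645 / (2*9.81)
H = 69.7645 / 19.62 = 3.5558 m

3.5558 m


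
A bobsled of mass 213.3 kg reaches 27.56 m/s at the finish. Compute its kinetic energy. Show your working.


KE = 0.5 * m * v^2
KE = 0.5 * 213.3 * 27.56^2
KE = 0.5 * 213.3 * 759.5536 = 81006.3914 J

81006.3914 J


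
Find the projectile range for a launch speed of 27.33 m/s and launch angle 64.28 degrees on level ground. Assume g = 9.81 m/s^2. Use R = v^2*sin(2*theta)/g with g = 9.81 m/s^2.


R = v^2 * sin(2*theta) / g
Convert angle to radians: theta = 64.28 deg = 1.1219 rad
sin(2*theta) = sin(2.2438) = 0.782
R = 27.33^2 * 0.782 / 9.81
R = 746.9289 * 0.782 / 9.81 = 59.5378 m

59.5378 m


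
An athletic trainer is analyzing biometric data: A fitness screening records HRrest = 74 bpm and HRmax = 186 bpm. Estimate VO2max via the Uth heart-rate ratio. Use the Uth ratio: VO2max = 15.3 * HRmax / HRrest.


VO2max = 15.3 * HRmax / HRrest
VO2max = 15.3 * 186 / 74
VO2max = 2845.8 / 74 = 38.4568 mL/kg/min

38.4568 mL/kg/min


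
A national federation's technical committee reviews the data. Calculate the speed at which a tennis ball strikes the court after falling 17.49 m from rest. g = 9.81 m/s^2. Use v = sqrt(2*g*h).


v = sqrt(2 * g * h)
v = sqrt(2 * 9.81 * 17.49)
v = sqrt(343.1538) = 18.5244 m/s

18.5244 m/s


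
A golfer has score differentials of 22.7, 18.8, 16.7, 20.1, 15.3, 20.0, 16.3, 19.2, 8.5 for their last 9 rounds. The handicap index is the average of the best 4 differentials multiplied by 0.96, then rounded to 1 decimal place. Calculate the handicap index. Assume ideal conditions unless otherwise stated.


All differentials: 22.7, 18.8, 16.7, 20.1, 15.3, 20.0, 16.3, 19.2, 8.5
Sorted: 8.5, 15.3, 16.3, 16.7, 18.8, 19.2, 20.0, 20.1, 22.7
Best 4: 8.5, 15.3, 16.3, 16.7
Average of best = 56.8 / 4 = 14.2
Raw index = 14.2 * 0.96 = 13.632
Handicap index = round(13.632, 1) = 13.6

13.6


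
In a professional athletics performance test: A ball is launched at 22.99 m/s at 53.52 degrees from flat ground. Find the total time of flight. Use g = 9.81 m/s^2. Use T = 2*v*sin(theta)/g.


T = 2*v*sin(theta)/g
sin(theta) = sin(53.52 deg) = 0.8041
T = 2*22.99*0.8041 / 9.81
T = 36.9709 / 9.81 = 3.7687 s

3.7687 s


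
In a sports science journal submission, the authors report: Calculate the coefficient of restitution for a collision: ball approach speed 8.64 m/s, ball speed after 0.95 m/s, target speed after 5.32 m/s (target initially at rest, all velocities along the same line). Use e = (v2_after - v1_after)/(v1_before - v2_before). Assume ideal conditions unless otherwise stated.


e = (v2_after - v1_after) / (v1_before - v2_before)
Numerator = 5.32 - 0.95 = 4.37
Denominator = 8.64 - 0 = 8.64
e = 4.37 / 8.64 = 0.5058

0.5058


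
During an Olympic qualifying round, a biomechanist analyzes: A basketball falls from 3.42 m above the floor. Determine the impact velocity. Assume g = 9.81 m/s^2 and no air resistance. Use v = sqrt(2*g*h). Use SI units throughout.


v = sqrt(2 * g * h)
v = sqrt(2 * 9.81 * 3.42)
v = sqrt(67.1004) = 8.1915 m/s

8.1915 m/s


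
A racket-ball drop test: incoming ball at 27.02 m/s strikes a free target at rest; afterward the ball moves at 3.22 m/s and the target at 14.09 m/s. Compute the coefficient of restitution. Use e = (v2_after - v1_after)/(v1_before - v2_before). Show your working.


e = (v2_after - v1_after) / (v1_before - v2_before)
Numerator = 14.09 - 3.22 = 10.87
Denominator = 27.02 - 0 = 27.02
e = 10.87 / 27.02 = 0.4023

0.4023
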